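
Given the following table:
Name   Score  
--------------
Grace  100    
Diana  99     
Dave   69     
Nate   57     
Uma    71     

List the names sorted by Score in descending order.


Sorting by Score (descending):
  Grace: 100
  Diana: 99
  Uma: 71
  Dave: 69
  Nate: 57


ANSWER: Grace, Diana, Uma, Dave, Nate


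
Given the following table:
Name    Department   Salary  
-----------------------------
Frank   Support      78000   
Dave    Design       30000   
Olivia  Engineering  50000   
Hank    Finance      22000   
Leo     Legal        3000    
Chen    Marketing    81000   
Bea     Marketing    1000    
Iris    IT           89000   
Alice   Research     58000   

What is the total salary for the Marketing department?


Marketing department members:
  Chen: 81000
  Bea: 1000
Total = 81000 + 1000 = 82000

ANSWER: 82000


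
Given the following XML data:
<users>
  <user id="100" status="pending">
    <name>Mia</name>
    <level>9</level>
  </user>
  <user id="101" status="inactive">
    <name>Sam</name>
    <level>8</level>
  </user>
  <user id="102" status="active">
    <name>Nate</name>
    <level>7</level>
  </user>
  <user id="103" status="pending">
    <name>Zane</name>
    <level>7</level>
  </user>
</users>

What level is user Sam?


Finding user: Sam
<level>8</level>

ANSWER: 8


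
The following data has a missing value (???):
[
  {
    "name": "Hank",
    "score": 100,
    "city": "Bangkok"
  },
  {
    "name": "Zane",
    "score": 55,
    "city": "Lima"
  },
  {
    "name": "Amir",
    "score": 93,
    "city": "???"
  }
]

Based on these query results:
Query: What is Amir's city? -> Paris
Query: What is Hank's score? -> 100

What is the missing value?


The missing value is Amir's city
From query: Amir's city = Paris

ANSWER: Paris


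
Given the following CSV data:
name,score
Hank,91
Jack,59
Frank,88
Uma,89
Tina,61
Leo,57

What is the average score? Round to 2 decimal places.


Scores: 91, 59, 88, 89, 61, 57
Sum = 445
Count = 6
Average = 445 / 6 = 74.17

ANSWER: 74.17


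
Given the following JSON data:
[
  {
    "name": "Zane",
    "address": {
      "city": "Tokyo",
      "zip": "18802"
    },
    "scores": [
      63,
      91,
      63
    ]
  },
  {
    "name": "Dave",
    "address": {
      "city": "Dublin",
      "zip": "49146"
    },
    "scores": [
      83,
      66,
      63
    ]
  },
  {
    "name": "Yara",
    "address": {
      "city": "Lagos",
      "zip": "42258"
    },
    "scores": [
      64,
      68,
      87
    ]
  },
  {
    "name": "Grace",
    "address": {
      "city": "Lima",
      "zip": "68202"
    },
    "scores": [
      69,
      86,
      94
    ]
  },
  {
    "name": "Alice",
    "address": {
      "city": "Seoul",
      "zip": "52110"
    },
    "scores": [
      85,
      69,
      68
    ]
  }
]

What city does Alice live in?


Path: records[4].address.city
Value: Seoul

ANSWER: Seoul


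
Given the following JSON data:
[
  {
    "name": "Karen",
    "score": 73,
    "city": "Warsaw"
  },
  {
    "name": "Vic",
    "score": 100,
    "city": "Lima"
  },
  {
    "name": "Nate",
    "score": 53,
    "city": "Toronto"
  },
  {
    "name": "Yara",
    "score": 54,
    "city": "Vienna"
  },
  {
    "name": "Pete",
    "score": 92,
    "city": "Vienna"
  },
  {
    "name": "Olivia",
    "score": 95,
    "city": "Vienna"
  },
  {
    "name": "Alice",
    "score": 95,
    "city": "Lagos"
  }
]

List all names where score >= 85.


Filtering records where score >= 85:
  Karen (score=73) -> no
  Vic (score=100) -> YES
  Nate (score=53) -> no
  Yara (score=54) -> no
  Pete (score=92) -> YES
  Olivia (score=95) -> YES
  Alice (score=95) -> YES


ANSWER: Vic, Pete, Olivia, Alice


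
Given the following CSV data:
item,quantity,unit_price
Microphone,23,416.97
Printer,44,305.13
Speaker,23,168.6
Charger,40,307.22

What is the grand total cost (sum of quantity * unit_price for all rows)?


Computing row totals:
  Microphone: 23 * 416.97 = 9590.31
  Printer: 44 * 305.13 = 13425.72
  Speaker: 23 * 168.6 = 3877.8
  Charger: 40 * 307.22 = 12288.8
Grand total = 9590.31 + 13425.72 + 3877.8 + 12288.8 = 39182.63

ANSWER: 39182.63


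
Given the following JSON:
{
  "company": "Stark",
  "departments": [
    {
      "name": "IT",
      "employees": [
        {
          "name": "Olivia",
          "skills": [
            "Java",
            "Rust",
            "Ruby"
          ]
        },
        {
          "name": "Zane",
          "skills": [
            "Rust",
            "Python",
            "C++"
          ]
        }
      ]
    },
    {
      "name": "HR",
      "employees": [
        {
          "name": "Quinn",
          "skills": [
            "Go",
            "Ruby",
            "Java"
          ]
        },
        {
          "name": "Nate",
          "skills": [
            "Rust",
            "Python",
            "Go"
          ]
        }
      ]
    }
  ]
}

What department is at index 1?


Path: departments[1].name
Value: HR

ANSWER: HR


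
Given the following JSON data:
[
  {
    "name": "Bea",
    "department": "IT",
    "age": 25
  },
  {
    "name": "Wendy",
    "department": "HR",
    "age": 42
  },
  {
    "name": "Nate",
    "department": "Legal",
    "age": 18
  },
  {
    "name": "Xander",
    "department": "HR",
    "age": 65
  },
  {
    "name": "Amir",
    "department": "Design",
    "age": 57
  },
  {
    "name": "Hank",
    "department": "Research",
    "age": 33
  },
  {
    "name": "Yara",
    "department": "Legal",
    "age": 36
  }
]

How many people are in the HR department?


Scanning records for department = HR
  Record 1: Wendy
  Record 3: Xander
Count: 2

ANSWER: 2


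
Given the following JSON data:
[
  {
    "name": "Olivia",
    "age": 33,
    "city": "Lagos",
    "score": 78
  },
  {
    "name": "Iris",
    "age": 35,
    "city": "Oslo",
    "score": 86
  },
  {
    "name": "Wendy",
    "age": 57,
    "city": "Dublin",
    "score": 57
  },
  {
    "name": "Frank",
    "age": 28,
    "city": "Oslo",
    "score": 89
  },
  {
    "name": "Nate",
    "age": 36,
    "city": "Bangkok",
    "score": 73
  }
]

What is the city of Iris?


Looking up record where name = Iris
Record index: 1
Field 'city' = Oslo

ANSWER: Oslo


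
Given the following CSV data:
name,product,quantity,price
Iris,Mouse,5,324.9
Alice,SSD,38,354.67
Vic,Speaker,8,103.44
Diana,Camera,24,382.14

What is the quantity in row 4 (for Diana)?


Row 4: Diana
Column 'quantity' = 24

ANSWER: 24


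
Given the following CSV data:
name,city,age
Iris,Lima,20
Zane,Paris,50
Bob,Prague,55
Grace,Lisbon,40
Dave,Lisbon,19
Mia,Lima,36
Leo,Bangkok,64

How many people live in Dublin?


Scanning city column for 'Dublin':
Total matches: 0

ANSWER: 0


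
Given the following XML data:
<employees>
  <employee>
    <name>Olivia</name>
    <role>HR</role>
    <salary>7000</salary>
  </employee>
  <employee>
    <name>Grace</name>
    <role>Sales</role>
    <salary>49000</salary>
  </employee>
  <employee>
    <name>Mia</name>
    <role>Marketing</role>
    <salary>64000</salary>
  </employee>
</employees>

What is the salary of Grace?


Searching for <employee> with <name>Grace</name>
Found at position 2
<salary>49000</salary>

ANSWER: 49000


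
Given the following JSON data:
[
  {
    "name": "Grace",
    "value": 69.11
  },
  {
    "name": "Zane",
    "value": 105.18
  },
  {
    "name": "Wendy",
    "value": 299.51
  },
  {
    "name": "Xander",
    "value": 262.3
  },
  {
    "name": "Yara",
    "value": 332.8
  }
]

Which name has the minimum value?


Comparing values:
  Grace: 69.11
  Zane: 105.18
  Wendy: 299.51
  Xander: 262.3
  Yara: 332.8
Minimum: Grace (69.11)

ANSWER: Grace


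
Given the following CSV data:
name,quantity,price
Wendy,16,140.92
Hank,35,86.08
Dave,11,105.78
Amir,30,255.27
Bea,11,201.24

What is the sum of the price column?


Values in 'price' column:
  Row 1: 140.92
  Row 2: 86.08
  Row 3: 105.78
  Row 4: 255.27
  Row 5: 201.24
Sum = 140.92 + 86.08 + 105.78 + 255.27 + 201.24 = 789.29

ANSWER: 789.29


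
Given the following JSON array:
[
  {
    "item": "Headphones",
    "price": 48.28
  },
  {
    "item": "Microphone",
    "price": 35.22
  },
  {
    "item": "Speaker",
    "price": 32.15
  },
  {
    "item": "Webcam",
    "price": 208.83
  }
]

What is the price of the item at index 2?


Array index 2 -> Speaker
price = 32.15

ANSWER: 32.15


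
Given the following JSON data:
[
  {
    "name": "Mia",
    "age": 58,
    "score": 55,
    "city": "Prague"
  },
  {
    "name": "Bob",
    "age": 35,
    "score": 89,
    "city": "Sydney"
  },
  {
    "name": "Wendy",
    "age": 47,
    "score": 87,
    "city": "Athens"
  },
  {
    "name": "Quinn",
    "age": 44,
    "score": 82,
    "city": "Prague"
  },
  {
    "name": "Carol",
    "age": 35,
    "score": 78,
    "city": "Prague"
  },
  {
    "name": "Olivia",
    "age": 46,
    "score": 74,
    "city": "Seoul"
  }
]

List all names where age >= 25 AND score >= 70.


Checking both conditions:
  Mia (age=58, score=55) -> no
  Bob (age=35, score=89) -> YES
  Wendy (age=47, score=87) -> YES
  Quinn (age=44, score=82) -> YES
  Carol (age=35, score=78) -> YES
  Olivia (age=46, score=74) -> YES


ANSWER: Bob, Wendy, Quinn, Carol, Olivia


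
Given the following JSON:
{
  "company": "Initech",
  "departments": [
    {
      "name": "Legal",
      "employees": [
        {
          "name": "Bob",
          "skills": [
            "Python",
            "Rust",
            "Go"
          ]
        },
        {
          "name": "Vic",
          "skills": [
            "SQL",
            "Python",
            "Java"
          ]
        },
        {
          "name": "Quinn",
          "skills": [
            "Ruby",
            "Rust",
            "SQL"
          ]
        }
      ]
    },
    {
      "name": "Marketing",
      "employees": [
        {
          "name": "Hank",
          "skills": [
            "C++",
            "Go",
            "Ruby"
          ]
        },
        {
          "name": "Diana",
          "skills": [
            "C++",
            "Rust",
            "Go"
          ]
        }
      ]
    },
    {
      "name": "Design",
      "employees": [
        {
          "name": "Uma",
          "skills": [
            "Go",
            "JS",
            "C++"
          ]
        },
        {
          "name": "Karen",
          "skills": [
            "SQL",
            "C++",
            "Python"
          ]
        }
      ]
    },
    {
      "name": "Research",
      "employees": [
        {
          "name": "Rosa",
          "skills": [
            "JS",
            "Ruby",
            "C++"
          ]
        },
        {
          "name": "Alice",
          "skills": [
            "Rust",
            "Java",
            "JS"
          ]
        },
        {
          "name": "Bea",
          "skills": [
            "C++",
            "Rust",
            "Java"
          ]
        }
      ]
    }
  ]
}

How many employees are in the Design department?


Path: departments[2].employees
Count: 2

ANSWER: 2


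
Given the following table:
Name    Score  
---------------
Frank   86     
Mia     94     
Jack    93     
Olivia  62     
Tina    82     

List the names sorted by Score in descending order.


Sorting by Score (descending):
  Mia: 94
  Jack: 93
  Frank: 86
  Tina: 82
  Olivia: 62


ANSWER: Mia, Jack, Frank, Tina, Olivia


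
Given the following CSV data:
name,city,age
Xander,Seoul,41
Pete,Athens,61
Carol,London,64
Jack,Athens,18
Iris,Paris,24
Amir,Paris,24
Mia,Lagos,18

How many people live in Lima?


Scanning city column for 'Lima':
Total matches: 0

ANSWER: 0


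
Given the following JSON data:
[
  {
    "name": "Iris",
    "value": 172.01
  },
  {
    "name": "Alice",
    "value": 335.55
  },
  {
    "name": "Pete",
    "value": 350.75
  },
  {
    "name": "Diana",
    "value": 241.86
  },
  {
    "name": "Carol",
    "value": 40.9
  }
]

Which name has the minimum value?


Comparing values:
  Iris: 172.01
  Alice: 335.55
  Pete: 350.75
  Diana: 241.86
  Carol: 40.9
Minimum: Carol (40.9)

ANSWER: Carol


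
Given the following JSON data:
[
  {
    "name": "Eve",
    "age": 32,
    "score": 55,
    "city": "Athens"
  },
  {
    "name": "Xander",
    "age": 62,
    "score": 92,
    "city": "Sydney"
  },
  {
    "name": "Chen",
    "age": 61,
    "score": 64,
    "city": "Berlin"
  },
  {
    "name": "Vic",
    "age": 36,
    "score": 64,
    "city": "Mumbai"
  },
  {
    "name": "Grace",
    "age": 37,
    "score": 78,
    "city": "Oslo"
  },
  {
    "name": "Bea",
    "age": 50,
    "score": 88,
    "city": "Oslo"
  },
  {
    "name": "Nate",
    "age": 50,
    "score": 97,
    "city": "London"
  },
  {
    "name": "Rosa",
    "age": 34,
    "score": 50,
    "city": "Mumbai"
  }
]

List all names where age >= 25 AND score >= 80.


Checking both conditions:
  Eve (age=32, score=55) -> no
  Xander (age=62, score=92) -> YES
  Chen (age=61, score=64) -> no
  Vic (age=36, score=64) -> no
  Grace (age=37, score=78) -> no
  Bea (age=50, score=88) -> YES
  Nate (age=50, score=97) -> YES
  Rosa (age=34, score=50) -> no


ANSWER: Xander, Bea, Nate


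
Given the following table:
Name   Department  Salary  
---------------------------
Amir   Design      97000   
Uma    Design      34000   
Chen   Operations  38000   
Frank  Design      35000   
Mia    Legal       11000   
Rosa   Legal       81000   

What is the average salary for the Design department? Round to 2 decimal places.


Design department members:
  Amir: 97000
  Uma: 34000
  Frank: 35000
Sum = 166000
Count = 3
Average = 166000 / 3 = 55333.33

ANSWER: 55333.33


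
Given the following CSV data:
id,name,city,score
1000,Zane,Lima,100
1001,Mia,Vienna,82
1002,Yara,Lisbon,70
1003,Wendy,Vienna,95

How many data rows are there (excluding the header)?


Counting rows (excluding header):
Header: id,name,city,score
Data rows: 4

ANSWER: 4


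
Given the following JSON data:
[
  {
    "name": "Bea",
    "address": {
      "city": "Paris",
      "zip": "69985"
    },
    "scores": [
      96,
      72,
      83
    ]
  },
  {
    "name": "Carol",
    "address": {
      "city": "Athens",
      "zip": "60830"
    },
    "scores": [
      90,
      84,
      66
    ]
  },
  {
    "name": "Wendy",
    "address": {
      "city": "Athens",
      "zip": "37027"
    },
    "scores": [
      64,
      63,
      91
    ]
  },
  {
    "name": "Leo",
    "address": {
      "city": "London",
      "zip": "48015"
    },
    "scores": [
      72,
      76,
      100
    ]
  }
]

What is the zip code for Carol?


Path: records[1].address.zip
Value: 60830

ANSWER: 60830


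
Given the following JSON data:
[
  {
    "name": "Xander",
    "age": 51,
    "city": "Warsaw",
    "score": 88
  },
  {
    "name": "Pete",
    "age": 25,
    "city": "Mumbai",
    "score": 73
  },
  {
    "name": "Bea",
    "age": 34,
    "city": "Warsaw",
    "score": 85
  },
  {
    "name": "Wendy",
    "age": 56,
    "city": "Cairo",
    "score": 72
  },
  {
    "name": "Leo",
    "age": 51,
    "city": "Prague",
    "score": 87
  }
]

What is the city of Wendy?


Looking up record where name = Wendy
Record index: 3
Field 'city' = Cairo

ANSWER: Cairo


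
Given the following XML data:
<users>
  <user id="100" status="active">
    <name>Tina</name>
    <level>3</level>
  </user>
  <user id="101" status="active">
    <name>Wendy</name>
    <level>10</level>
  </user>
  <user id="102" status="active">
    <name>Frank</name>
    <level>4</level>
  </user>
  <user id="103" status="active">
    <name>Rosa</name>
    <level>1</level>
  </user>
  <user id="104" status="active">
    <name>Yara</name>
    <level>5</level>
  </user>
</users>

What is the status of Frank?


Finding user with name = Frank
user id="102" status="active"

ANSWER: active


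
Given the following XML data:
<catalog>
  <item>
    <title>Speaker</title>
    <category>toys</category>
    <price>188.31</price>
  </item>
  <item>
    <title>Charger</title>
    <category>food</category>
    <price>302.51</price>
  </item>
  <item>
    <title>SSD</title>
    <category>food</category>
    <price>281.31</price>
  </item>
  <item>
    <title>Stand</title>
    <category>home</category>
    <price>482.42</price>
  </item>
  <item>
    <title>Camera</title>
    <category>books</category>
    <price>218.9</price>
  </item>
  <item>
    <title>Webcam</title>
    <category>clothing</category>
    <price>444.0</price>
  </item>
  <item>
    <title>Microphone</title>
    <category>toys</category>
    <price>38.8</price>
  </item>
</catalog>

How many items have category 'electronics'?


Scanning <item> elements for <category>electronics</category>:
Count: 0

ANSWER: 0


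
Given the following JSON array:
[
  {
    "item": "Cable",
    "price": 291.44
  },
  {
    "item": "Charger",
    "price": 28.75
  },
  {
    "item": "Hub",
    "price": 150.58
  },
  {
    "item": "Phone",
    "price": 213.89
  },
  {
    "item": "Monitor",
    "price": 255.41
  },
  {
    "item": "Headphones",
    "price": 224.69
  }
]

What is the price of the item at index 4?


Array index 4 -> Monitor
price = 255.41

ANSWER: 255.41


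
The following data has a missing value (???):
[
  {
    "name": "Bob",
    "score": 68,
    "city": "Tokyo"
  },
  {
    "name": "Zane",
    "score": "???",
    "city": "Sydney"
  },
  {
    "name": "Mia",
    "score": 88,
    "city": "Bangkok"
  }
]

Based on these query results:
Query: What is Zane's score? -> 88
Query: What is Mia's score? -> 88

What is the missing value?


The missing value is Zane's score
From query: Zane's score = 88

ANSWER: 88


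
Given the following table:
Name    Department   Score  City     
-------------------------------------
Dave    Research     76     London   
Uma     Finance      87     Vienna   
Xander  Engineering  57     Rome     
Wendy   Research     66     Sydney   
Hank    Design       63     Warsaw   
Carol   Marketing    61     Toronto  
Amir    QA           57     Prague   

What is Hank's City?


Row 5: Hank
City = Warsaw

ANSWER: Warsaw


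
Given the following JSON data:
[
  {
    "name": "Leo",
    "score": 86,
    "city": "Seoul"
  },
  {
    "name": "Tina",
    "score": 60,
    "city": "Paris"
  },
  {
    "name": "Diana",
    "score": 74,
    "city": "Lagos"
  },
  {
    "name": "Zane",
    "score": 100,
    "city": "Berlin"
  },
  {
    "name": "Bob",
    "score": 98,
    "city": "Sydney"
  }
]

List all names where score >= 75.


Filtering records where score >= 75:
  Leo (score=86) -> YES
  Tina (score=60) -> no
  Diana (score=74) -> no
  Zane (score=100) -> YES
  Bob (score=98) -> YES


ANSWER: Leo, Zane, Bob


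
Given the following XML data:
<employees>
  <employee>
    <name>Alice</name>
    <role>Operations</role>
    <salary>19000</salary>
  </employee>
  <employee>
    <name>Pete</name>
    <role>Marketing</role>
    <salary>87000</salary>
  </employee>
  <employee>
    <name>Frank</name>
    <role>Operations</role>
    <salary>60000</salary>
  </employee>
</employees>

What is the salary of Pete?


Searching for <employee> with <name>Pete</name>
Found at position 2
<salary>87000</salary>

ANSWER: 87000


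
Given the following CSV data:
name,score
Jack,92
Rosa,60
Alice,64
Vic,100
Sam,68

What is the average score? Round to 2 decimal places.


Scores: 92, 60, 64, 100, 68
Sum = 384
Count = 5
Average = 384 / 5 = 76.80

ANSWER: 76.80


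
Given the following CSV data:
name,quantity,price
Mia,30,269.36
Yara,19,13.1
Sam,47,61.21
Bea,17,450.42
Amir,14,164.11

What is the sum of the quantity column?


Values in 'quantity' column:
  Row 1: 30
  Row 2: 19
  Row 3: 47
  Row 4: 17
  Row 5: 14
Sum = 30 + 19 + 47 + 17 + 14 = 127

ANSWER: 127


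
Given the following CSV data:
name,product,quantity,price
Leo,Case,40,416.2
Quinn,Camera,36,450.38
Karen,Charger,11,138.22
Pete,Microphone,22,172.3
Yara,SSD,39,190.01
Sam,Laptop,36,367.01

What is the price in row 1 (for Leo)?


Row 1: Leo
Column 'price' = 416.2

ANSWER: 416.2


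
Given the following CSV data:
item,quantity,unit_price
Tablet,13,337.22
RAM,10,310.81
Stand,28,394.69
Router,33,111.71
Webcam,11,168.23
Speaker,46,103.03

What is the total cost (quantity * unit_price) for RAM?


Row: RAM
quantity = 10
unit_price = 310.81
total = 10 * 310.81 = 3108.1

ANSWER: 3108.1


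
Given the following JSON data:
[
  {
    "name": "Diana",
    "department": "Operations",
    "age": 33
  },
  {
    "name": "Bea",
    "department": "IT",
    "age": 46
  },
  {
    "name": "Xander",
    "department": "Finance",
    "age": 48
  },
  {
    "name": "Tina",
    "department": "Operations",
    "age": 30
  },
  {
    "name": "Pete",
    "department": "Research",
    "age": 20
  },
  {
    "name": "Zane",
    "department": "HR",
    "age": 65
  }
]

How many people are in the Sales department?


Scanning records for department = Sales
  No matches found
Count: 0

ANSWER: 0


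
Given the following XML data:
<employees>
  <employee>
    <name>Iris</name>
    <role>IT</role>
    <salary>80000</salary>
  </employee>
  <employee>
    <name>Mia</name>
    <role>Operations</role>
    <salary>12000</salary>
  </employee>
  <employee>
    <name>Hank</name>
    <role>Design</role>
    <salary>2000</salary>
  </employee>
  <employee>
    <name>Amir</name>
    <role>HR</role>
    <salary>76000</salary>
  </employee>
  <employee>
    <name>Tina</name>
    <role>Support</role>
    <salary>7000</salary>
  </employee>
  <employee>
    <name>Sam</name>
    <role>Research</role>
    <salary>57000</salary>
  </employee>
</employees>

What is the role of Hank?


Searching for <employee> with <name>Hank</name>
Found at position 3
<role>Design</role>

ANSWER: Design


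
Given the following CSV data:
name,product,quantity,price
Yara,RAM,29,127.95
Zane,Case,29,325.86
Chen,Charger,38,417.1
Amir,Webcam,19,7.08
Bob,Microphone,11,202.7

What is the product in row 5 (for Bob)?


Row 5: Bob
Column 'product' = Microphone

ANSWER: Microphone


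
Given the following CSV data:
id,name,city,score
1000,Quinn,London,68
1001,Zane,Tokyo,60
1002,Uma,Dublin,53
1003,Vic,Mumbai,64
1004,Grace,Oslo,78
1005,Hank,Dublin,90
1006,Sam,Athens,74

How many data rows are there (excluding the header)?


Counting rows (excluding header):
Header: id,name,city,score
Data rows: 7

ANSWER: 7


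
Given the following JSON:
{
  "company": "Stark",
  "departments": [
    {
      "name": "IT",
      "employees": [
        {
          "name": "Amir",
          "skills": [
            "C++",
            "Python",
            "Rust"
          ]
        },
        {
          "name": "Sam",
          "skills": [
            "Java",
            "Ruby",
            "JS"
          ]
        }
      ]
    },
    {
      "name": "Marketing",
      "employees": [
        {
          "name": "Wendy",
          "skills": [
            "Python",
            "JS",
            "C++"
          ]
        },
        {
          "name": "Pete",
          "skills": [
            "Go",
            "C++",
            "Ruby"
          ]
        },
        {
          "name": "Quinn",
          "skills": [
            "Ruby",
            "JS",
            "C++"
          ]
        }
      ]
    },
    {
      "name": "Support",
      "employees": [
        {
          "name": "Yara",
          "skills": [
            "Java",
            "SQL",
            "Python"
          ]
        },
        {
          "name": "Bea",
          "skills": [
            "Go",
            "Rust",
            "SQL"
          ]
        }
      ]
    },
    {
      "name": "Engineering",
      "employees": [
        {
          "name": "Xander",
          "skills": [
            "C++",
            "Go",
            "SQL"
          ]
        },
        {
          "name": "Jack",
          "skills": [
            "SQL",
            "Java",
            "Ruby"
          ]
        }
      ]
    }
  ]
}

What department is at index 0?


Path: departments[0].name
Value: IT

ANSWER: IT


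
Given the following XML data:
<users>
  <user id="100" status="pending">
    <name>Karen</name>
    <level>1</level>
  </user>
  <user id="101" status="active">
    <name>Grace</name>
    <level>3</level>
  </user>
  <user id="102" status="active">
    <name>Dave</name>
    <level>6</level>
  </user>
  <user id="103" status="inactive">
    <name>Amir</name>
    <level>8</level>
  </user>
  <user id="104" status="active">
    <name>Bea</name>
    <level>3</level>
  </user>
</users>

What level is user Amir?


Finding user: Amir
<level>8</level>

ANSWER: 8


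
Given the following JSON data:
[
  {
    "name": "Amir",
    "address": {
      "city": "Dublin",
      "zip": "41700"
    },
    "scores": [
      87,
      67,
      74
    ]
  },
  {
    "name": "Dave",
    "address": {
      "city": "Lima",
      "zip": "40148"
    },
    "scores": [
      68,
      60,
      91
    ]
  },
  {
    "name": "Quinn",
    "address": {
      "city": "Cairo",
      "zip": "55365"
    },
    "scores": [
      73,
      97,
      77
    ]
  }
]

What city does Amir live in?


Path: records[0].address.city
Value: Dublin

ANSWER: Dublin


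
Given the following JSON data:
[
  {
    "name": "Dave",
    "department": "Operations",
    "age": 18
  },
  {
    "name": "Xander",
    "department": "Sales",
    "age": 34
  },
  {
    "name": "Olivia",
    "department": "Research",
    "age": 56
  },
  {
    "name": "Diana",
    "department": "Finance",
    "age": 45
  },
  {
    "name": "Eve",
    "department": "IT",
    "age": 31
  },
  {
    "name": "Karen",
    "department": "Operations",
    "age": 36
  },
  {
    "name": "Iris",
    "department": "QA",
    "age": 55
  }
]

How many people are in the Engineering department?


Scanning records for department = Engineering
  No matches found
Count: 0

ANSWER: 0


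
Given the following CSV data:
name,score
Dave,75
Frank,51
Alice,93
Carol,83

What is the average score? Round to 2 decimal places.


Scores: 75, 51, 93, 83
Sum = 302
Count = 4
Average = 302 / 4 = 75.50

ANSWER: 75.50


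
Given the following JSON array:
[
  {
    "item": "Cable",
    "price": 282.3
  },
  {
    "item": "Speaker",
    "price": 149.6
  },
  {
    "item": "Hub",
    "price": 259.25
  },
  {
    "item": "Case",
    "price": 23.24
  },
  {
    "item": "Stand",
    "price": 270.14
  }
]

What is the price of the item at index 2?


Array index 2 -> Hub
price = 259.25

ANSWER: 259.25


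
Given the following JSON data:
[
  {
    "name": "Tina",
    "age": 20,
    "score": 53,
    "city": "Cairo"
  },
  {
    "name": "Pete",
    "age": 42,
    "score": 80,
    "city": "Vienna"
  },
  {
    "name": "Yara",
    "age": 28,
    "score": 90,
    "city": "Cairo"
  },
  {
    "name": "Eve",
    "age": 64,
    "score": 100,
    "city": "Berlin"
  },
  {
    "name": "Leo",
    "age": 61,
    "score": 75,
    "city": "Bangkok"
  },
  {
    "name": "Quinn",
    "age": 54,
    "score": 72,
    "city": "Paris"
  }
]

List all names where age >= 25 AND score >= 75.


Checking both conditions:
  Tina (age=20, score=53) -> no
  Pete (age=42, score=80) -> YES
  Yara (age=28, score=90) -> YES
  Eve (age=64, score=100) -> YES
  Leo (age=61, score=75) -> YES
  Quinn (age=54, score=72) -> no


ANSWER: Pete, Yara, Eve, Leo


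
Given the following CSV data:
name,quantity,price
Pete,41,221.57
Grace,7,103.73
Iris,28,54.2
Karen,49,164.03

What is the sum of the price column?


Values in 'price' column:
  Row 1: 221.57
  Row 2: 103.73
  Row 3: 54.2
  Row 4: 164.03
Sum = 221.57 + 103.73 + 54.2 + 164.03 = 543.53

ANSWER: 543.53


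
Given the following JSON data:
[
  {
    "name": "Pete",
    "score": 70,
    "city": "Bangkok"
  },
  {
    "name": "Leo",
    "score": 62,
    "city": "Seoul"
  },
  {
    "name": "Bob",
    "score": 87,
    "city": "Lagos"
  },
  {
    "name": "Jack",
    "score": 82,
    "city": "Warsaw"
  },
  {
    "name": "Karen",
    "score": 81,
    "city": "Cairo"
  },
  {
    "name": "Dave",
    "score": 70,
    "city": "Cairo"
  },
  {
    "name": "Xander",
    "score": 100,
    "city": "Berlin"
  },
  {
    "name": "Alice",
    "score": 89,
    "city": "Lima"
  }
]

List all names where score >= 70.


Filtering records where score >= 70:
  Pete (score=70) -> YES
  Leo (score=62) -> no
  Bob (score=87) -> YES
  Jack (score=82) -> YES
  Karen (score=81) -> YES
  Dave (score=70) -> YES
  Xander (score=100) -> YES
  Alice (score=89) -> YES


ANSWER: Pete, Bob, Jack, Karen, Dave, Xander, Alice


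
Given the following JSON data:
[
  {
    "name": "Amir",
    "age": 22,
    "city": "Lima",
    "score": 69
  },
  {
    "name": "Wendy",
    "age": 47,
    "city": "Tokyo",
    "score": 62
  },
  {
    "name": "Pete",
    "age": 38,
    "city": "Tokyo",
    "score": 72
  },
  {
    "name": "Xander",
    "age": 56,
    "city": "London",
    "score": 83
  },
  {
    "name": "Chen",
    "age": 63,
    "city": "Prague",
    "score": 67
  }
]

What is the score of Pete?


Looking up record where name = Pete
Record index: 2
Field 'score' = 72

ANSWER: 72


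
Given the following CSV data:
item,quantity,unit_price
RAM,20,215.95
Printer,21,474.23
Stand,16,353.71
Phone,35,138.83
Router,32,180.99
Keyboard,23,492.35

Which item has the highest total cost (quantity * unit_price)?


Computing row totals:
  RAM: 4319.0
  Printer: 9958.83
  Stand: 5659.36
  Phone: 4859.05
  Router: 5791.68
  Keyboard: 11324.05
Maximum: Keyboard (11324.05)

ANSWER: Keyboard


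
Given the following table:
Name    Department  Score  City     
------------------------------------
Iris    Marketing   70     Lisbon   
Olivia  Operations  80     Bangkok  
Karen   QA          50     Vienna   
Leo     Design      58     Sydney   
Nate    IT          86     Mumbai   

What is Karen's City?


Row 3: Karen
City = Vienna

ANSWER: Vienna


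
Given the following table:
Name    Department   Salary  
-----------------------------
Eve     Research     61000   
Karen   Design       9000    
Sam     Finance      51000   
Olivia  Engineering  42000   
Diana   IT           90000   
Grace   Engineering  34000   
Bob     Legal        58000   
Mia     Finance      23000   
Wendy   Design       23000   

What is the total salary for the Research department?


Research department members:
  Eve: 61000
Total = 61000 = 61000

ANSWER: 61000


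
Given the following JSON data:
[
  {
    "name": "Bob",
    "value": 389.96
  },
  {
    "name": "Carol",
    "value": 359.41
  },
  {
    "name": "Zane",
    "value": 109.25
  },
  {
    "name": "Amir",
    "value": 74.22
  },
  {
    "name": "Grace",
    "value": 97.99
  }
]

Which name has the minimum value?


Comparing values:
  Bob: 389.96
  Carol: 359.41
  Zane: 109.25
  Amir: 74.22
  Grace: 97.99
Minimum: Amir (74.22)

ANSWER: Amir


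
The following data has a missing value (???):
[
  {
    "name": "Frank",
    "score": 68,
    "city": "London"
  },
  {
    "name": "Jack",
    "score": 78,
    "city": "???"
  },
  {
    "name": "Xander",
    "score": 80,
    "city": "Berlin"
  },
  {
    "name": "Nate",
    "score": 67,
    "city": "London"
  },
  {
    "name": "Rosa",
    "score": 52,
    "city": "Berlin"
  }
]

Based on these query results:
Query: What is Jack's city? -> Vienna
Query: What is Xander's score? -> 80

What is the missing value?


The missing value is Jack's city
From query: Jack's city = Vienna

ANSWER: Vienna


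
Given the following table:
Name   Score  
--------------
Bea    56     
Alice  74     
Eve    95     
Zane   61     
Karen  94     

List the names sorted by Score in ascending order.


Sorting by Score (ascending):
  Bea: 56
  Zane: 61
  Alice: 74
  Karen: 94
  Eve: 95


ANSWER: Bea, Zane, Alice, Karen, Eve


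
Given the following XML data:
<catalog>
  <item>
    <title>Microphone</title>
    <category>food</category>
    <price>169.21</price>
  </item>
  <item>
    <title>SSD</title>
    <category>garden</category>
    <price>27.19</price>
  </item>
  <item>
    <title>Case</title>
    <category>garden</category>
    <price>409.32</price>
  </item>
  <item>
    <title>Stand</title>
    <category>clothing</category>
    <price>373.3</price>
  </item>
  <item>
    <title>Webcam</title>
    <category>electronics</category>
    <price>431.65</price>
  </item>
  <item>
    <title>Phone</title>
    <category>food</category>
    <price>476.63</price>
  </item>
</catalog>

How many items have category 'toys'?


Scanning <item> elements for <category>toys</category>:
Count: 0

ANSWER: 0


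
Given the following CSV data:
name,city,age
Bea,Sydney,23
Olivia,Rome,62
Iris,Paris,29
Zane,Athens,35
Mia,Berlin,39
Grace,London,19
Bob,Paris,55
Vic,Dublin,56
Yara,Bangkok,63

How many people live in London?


Scanning city column for 'London':
  Row 6: Grace -> MATCH
Total matches: 1

ANSWER: 1


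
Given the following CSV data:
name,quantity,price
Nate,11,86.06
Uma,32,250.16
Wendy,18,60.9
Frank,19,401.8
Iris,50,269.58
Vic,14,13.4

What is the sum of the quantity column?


Values in 'quantity' column:
  Row 1: 11
  Row 2: 32
  Row 3: 18
  Row 4: 19
  Row 5: 50
  Row 6: 14
Sum = 11 + 32 + 18 + 19 + 50 + 14 = 144

ANSWER: 144


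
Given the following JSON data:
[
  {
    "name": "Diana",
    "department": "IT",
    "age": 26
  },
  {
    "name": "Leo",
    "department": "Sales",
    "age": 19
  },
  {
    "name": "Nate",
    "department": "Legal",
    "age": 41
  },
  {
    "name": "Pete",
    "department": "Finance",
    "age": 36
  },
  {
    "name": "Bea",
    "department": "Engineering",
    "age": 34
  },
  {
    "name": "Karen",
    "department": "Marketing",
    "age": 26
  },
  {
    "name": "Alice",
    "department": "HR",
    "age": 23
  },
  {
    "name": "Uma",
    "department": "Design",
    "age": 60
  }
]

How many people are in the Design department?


Scanning records for department = Design
  Record 7: Uma
Count: 1

ANSWER: 1


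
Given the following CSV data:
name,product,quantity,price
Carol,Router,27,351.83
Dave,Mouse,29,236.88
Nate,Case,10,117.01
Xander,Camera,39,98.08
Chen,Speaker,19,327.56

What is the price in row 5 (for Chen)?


Row 5: Chen
Column 'price' = 327.56

ANSWER: 327.56


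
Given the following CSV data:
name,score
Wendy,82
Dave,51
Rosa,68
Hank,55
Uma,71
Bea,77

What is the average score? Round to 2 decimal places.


Scores: 82, 51, 68, 55, 71, 77
Sum = 404
Count = 6
Average = 404 / 6 = 67.33

ANSWER: 67.33


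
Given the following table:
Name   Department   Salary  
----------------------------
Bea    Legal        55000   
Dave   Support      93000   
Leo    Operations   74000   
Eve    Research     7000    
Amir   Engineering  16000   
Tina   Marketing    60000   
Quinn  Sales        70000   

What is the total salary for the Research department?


Research department members:
  Eve: 7000
Total = 7000 = 7000

ANSWER: 7000


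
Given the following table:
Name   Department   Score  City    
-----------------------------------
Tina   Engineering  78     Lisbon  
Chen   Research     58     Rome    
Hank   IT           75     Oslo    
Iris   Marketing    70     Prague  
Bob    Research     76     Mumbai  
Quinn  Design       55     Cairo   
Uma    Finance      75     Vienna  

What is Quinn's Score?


Row 6: Quinn
Score = 55

ANSWER: 55


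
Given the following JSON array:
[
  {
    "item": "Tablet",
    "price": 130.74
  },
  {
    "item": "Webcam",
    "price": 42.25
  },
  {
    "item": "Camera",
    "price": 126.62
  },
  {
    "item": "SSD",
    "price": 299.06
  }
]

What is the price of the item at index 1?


Array index 1 -> Webcam
price = 42.25

ANSWER: 42.25


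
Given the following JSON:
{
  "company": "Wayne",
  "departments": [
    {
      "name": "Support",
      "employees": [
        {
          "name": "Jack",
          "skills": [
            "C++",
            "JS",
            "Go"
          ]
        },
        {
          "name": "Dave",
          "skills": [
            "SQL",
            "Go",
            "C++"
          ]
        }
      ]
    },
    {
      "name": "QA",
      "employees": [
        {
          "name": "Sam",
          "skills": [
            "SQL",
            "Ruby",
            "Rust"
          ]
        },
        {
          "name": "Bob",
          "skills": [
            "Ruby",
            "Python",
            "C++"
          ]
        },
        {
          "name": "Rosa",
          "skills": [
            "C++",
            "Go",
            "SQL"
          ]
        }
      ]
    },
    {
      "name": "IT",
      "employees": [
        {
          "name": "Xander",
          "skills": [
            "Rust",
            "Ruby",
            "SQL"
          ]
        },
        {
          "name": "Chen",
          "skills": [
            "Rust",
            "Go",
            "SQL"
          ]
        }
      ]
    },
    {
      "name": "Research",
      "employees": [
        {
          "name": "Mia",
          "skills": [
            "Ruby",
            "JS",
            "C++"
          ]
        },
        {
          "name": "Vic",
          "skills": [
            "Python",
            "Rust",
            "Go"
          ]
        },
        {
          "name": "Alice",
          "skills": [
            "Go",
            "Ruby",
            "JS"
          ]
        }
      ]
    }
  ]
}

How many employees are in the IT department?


Path: departments[2].employees
Count: 2

ANSWER: 2


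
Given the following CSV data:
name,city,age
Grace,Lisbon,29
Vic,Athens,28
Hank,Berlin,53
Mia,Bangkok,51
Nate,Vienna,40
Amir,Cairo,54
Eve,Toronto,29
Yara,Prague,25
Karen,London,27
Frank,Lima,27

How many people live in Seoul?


Scanning city column for 'Seoul':
Total matches: 0

ANSWER: 0


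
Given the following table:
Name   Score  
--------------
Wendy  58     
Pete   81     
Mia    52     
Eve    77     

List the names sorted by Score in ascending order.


Sorting by Score (ascending):
  Mia: 52
  Wendy: 58
  Eve: 77
  Pete: 81


ANSWER: Mia, Wendy, Eve, Pete


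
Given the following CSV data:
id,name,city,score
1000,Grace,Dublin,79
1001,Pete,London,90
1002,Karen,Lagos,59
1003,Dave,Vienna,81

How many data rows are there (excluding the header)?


Counting rows (excluding header):
Header: id,name,city,score
Data rows: 4

ANSWER: 4


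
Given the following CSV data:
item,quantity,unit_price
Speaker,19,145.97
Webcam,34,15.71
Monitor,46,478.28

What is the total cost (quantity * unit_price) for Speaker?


Row: Speaker
quantity = 19
unit_price = 145.97
total = 19 * 145.97 = 2773.43

ANSWER: 2773.43


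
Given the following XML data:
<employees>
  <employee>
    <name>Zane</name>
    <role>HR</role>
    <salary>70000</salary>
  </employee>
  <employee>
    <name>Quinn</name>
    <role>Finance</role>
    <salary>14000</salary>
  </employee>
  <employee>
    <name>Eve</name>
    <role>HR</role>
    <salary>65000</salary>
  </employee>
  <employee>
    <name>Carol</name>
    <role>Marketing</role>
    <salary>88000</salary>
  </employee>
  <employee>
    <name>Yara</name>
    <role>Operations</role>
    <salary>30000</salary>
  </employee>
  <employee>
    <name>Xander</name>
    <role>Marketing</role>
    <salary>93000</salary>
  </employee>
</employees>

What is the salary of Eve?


Searching for <employee> with <name>Eve</name>
Found at position 3
<salary>65000</salary>

ANSWER: 65000


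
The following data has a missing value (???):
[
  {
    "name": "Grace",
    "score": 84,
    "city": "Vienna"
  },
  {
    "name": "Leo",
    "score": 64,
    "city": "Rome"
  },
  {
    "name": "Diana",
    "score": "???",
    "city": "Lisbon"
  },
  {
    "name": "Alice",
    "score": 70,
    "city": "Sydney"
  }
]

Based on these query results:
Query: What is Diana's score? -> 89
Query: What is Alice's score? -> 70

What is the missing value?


The missing value is Diana's score
From query: Diana's score = 89

ANSWER: 89


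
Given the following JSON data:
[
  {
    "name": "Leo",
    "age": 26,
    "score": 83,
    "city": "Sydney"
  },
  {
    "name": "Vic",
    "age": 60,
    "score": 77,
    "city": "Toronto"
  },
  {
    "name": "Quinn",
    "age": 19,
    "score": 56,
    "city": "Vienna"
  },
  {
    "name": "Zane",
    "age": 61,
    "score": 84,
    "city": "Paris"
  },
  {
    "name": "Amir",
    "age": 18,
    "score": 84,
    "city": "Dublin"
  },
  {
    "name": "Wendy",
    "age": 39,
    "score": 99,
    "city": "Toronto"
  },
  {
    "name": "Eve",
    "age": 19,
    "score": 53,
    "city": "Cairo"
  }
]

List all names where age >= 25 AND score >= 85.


Checking both conditions:
  Leo (age=26, score=83) -> no
  Vic (age=60, score=77) -> no
  Quinn (age=19, score=56) -> no
  Zane (age=61, score=84) -> no
  Amir (age=18, score=84) -> no
  Wendy (age=39, score=99) -> YES
  Eve (age=19, score=53) -> no


ANSWER: Wendy
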